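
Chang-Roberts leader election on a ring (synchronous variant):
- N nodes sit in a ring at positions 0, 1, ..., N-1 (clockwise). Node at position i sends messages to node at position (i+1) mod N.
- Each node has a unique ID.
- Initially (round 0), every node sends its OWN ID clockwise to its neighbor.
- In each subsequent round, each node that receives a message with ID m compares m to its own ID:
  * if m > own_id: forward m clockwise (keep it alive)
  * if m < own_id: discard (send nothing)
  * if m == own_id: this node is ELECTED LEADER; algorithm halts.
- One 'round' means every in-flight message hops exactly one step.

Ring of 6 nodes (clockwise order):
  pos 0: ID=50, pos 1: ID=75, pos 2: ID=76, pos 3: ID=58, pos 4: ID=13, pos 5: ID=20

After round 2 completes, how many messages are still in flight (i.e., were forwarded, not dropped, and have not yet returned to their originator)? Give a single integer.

Round 1: pos1(id75) recv 50: drop; pos2(id76) recv 75: drop; pos3(id58) recv 76: fwd; pos4(id13) recv 58: fwd; pos5(id20) recv 13: drop; pos0(id50) recv 20: drop
Round 2: pos4(id13) recv 76: fwd; pos5(id20) recv 58: fwd
After round 2: 2 messages still in flight

Answer: 2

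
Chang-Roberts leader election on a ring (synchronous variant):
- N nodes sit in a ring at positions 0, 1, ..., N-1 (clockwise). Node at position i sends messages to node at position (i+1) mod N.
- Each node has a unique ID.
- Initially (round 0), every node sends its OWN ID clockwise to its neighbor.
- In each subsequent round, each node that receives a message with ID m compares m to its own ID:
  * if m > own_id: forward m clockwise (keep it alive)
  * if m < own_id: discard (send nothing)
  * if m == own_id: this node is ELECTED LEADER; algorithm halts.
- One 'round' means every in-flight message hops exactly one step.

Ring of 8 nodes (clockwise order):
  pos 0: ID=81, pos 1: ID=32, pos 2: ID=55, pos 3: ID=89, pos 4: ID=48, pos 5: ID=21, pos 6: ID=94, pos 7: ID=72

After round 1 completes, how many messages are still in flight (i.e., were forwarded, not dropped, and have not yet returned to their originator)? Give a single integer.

Answer: 4

Derivation:
Round 1: pos1(id32) recv 81: fwd; pos2(id55) recv 32: drop; pos3(id89) recv 55: drop; pos4(id48) recv 89: fwd; pos5(id21) recv 48: fwd; pos6(id94) recv 21: drop; pos7(id72) recv 94: fwd; pos0(id81) recv 72: drop
After round 1: 4 messages still in flight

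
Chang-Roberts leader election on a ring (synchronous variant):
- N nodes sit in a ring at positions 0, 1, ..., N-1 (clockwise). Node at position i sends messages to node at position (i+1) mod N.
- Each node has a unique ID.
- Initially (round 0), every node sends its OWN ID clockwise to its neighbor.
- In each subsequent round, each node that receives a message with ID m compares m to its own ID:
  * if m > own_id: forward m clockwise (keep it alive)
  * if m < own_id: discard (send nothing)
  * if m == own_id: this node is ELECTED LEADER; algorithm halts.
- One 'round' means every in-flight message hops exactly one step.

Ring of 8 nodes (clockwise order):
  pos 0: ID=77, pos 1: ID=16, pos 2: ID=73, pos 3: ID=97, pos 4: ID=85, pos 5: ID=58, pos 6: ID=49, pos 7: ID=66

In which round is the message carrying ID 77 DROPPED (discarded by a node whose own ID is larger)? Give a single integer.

Answer: 3

Derivation:
Round 1: pos1(id16) recv 77: fwd; pos2(id73) recv 16: drop; pos3(id97) recv 73: drop; pos4(id85) recv 97: fwd; pos5(id58) recv 85: fwd; pos6(id49) recv 58: fwd; pos7(id66) recv 49: drop; pos0(id77) recv 66: drop
Round 2: pos2(id73) recv 77: fwd; pos5(id58) recv 97: fwd; pos6(id49) recv 85: fwd; pos7(id66) recv 58: drop
Round 3: pos3(id97) recv 77: drop; pos6(id49) recv 97: fwd; pos7(id66) recv 85: fwd
Round 4: pos7(id66) recv 97: fwd; pos0(id77) recv 85: fwd
Round 5: pos0(id77) recv 97: fwd; pos1(id16) recv 85: fwd
Round 6: pos1(id16) recv 97: fwd; pos2(id73) recv 85: fwd
Round 7: pos2(id73) recv 97: fwd; pos3(id97) recv 85: drop
Round 8: pos3(id97) recv 97: ELECTED
Message ID 77 originates at pos 0; dropped at pos 3 in round 3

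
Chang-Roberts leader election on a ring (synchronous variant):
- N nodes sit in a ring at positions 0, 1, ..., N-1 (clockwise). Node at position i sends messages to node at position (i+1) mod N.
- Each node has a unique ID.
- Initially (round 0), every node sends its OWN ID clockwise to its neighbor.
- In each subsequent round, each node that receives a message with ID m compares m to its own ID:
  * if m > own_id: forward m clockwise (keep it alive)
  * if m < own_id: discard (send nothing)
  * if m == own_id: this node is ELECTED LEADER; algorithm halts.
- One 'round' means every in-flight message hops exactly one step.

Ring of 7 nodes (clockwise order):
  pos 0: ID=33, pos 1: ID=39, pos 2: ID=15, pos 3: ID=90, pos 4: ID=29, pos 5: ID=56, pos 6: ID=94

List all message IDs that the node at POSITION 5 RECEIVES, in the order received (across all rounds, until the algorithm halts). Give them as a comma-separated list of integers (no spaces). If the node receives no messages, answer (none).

Answer: 29,90,94

Derivation:
Round 1: pos1(id39) recv 33: drop; pos2(id15) recv 39: fwd; pos3(id90) recv 15: drop; pos4(id29) recv 90: fwd; pos5(id56) recv 29: drop; pos6(id94) recv 56: drop; pos0(id33) recv 94: fwd
Round 2: pos3(id90) recv 39: drop; pos5(id56) recv 90: fwd; pos1(id39) recv 94: fwd
Round 3: pos6(id94) recv 90: drop; pos2(id15) recv 94: fwd
Round 4: pos3(id90) recv 94: fwd
Round 5: pos4(id29) recv 94: fwd
Round 6: pos5(id56) recv 94: fwd
Round 7: pos6(id94) recv 94: ELECTED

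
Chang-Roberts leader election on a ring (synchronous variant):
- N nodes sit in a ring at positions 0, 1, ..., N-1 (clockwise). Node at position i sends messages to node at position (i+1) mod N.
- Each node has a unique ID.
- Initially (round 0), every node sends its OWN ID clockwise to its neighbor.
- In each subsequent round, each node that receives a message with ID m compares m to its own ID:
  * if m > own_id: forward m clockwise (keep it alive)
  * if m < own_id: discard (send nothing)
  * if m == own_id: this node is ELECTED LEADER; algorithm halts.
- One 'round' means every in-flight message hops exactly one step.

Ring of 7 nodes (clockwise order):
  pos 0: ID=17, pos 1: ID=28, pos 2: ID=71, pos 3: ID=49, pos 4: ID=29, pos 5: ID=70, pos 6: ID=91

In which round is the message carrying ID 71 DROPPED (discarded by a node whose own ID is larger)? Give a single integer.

Answer: 4

Derivation:
Round 1: pos1(id28) recv 17: drop; pos2(id71) recv 28: drop; pos3(id49) recv 71: fwd; pos4(id29) recv 49: fwd; pos5(id70) recv 29: drop; pos6(id91) recv 70: drop; pos0(id17) recv 91: fwd
Round 2: pos4(id29) recv 71: fwd; pos5(id70) recv 49: drop; pos1(id28) recv 91: fwd
Round 3: pos5(id70) recv 71: fwd; pos2(id71) recv 91: fwd
Round 4: pos6(id91) recv 71: drop; pos3(id49) recv 91: fwd
Round 5: pos4(id29) recv 91: fwd
Round 6: pos5(id70) recv 91: fwd
Round 7: pos6(id91) recv 91: ELECTED
Message ID 71 originates at pos 2; dropped at pos 6 in round 4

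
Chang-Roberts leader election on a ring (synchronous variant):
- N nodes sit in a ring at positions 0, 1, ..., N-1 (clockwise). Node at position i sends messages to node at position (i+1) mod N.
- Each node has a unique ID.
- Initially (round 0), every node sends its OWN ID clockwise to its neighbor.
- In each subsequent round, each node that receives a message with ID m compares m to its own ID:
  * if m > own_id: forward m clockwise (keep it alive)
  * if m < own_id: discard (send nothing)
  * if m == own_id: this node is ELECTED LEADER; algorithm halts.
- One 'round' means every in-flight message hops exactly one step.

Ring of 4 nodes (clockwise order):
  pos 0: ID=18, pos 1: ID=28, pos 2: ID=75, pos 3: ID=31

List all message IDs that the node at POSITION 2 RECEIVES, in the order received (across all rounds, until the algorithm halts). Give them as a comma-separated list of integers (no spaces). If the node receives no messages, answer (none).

Answer: 28,31,75

Derivation:
Round 1: pos1(id28) recv 18: drop; pos2(id75) recv 28: drop; pos3(id31) recv 75: fwd; pos0(id18) recv 31: fwd
Round 2: pos0(id18) recv 75: fwd; pos1(id28) recv 31: fwd
Round 3: pos1(id28) recv 75: fwd; pos2(id75) recv 31: drop
Round 4: pos2(id75) recv 75: ELECTED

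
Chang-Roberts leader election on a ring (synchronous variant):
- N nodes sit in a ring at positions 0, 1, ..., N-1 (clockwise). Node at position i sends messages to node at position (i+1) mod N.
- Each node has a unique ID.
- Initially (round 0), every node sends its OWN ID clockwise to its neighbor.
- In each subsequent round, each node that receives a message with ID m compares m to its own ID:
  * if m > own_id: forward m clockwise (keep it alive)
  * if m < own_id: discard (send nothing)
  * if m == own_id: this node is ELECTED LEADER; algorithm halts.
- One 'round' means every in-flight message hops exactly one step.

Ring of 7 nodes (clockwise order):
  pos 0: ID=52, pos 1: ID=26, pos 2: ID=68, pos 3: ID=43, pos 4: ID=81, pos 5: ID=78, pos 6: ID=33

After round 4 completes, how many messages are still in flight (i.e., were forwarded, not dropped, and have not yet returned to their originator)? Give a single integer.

Answer: 2

Derivation:
Round 1: pos1(id26) recv 52: fwd; pos2(id68) recv 26: drop; pos3(id43) recv 68: fwd; pos4(id81) recv 43: drop; pos5(id78) recv 81: fwd; pos6(id33) recv 78: fwd; pos0(id52) recv 33: drop
Round 2: pos2(id68) recv 52: drop; pos4(id81) recv 68: drop; pos6(id33) recv 81: fwd; pos0(id52) recv 78: fwd
Round 3: pos0(id52) recv 81: fwd; pos1(id26) recv 78: fwd
Round 4: pos1(id26) recv 81: fwd; pos2(id68) recv 78: fwd
After round 4: 2 messages still in flight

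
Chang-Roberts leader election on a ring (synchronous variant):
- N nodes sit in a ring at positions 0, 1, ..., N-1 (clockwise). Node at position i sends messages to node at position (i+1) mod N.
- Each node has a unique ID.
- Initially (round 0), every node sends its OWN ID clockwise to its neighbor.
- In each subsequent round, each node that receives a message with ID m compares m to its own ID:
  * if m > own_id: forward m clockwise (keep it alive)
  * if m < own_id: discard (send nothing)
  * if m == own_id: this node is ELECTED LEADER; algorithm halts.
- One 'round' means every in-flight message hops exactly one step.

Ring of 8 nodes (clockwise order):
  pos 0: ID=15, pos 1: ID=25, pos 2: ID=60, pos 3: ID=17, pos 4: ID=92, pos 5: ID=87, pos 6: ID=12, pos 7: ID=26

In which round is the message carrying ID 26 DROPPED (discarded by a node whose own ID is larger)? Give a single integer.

Answer: 3

Derivation:
Round 1: pos1(id25) recv 15: drop; pos2(id60) recv 25: drop; pos3(id17) recv 60: fwd; pos4(id92) recv 17: drop; pos5(id87) recv 92: fwd; pos6(id12) recv 87: fwd; pos7(id26) recv 12: drop; pos0(id15) recv 26: fwd
Round 2: pos4(id92) recv 60: drop; pos6(id12) recv 92: fwd; pos7(id26) recv 87: fwd; pos1(id25) recv 26: fwd
Round 3: pos7(id26) recv 92: fwd; pos0(id15) recv 87: fwd; pos2(id60) recv 26: drop
Round 4: pos0(id15) recv 92: fwd; pos1(id25) recv 87: fwd
Round 5: pos1(id25) recv 92: fwd; pos2(id60) recv 87: fwd
Round 6: pos2(id60) recv 92: fwd; pos3(id17) recv 87: fwd
Round 7: pos3(id17) recv 92: fwd; pos4(id92) recv 87: drop
Round 8: pos4(id92) recv 92: ELECTED
Message ID 26 originates at pos 7; dropped at pos 2 in round 3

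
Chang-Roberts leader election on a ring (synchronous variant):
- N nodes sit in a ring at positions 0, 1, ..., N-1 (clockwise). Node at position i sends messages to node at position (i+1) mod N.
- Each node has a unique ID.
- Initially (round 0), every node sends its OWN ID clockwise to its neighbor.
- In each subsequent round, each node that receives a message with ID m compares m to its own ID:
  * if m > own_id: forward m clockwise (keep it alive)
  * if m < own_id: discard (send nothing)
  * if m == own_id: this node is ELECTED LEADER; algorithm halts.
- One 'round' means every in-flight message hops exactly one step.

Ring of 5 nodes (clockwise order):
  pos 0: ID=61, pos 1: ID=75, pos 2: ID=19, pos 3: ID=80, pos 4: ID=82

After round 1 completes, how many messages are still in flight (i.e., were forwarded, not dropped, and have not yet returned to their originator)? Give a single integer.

Round 1: pos1(id75) recv 61: drop; pos2(id19) recv 75: fwd; pos3(id80) recv 19: drop; pos4(id82) recv 80: drop; pos0(id61) recv 82: fwd
After round 1: 2 messages still in flight

Answer: 2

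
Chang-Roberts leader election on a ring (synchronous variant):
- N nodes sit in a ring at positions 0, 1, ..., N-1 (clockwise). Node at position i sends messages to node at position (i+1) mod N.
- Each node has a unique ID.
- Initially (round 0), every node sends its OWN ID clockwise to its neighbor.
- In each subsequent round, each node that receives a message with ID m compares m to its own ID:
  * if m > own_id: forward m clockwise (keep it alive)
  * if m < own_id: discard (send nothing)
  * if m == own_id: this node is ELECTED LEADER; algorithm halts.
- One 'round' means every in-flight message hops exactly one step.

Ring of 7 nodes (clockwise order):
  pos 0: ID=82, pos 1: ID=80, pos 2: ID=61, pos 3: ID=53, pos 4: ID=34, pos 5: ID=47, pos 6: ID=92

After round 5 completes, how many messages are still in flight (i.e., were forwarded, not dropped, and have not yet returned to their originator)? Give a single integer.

Round 1: pos1(id80) recv 82: fwd; pos2(id61) recv 80: fwd; pos3(id53) recv 61: fwd; pos4(id34) recv 53: fwd; pos5(id47) recv 34: drop; pos6(id92) recv 47: drop; pos0(id82) recv 92: fwd
Round 2: pos2(id61) recv 82: fwd; pos3(id53) recv 80: fwd; pos4(id34) recv 61: fwd; pos5(id47) recv 53: fwd; pos1(id80) recv 92: fwd
Round 3: pos3(id53) recv 82: fwd; pos4(id34) recv 80: fwd; pos5(id47) recv 61: fwd; pos6(id92) recv 53: drop; pos2(id61) recv 92: fwd
Round 4: pos4(id34) recv 82: fwd; pos5(id47) recv 80: fwd; pos6(id92) recv 61: drop; pos3(id53) recv 92: fwd
Round 5: pos5(id47) recv 82: fwd; pos6(id92) recv 80: drop; pos4(id34) recv 92: fwd
After round 5: 2 messages still in flight

Answer: 2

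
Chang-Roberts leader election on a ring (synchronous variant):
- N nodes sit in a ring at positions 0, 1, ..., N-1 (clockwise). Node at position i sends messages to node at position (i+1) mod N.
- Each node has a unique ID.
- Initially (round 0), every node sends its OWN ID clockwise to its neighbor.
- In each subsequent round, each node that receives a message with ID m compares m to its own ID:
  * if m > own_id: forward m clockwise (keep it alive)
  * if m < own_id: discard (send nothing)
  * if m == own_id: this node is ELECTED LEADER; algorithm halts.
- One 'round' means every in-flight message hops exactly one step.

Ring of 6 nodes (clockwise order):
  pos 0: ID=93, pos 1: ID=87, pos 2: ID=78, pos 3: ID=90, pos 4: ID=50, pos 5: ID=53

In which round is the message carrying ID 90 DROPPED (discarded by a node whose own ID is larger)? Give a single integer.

Round 1: pos1(id87) recv 93: fwd; pos2(id78) recv 87: fwd; pos3(id90) recv 78: drop; pos4(id50) recv 90: fwd; pos5(id53) recv 50: drop; pos0(id93) recv 53: drop
Round 2: pos2(id78) recv 93: fwd; pos3(id90) recv 87: drop; pos5(id53) recv 90: fwd
Round 3: pos3(id90) recv 93: fwd; pos0(id93) recv 90: drop
Round 4: pos4(id50) recv 93: fwd
Round 5: pos5(id53) recv 93: fwd
Round 6: pos0(id93) recv 93: ELECTED
Message ID 90 originates at pos 3; dropped at pos 0 in round 3

Answer: 3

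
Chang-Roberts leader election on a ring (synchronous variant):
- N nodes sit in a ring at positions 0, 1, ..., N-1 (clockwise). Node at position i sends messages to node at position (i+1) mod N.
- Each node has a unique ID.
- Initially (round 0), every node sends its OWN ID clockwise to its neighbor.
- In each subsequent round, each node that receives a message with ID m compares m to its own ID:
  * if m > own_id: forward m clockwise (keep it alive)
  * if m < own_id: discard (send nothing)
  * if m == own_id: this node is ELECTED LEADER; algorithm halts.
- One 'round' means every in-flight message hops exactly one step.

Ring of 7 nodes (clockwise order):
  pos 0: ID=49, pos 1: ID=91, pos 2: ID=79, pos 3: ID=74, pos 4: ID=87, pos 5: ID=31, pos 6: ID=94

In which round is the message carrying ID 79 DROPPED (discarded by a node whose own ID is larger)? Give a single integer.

Answer: 2

Derivation:
Round 1: pos1(id91) recv 49: drop; pos2(id79) recv 91: fwd; pos3(id74) recv 79: fwd; pos4(id87) recv 74: drop; pos5(id31) recv 87: fwd; pos6(id94) recv 31: drop; pos0(id49) recv 94: fwd
Round 2: pos3(id74) recv 91: fwd; pos4(id87) recv 79: drop; pos6(id94) recv 87: drop; pos1(id91) recv 94: fwd
Round 3: pos4(id87) recv 91: fwd; pos2(id79) recv 94: fwd
Round 4: pos5(id31) recv 91: fwd; pos3(id74) recv 94: fwd
Round 5: pos6(id94) recv 91: drop; pos4(id87) recv 94: fwd
Round 6: pos5(id31) recv 94: fwd
Round 7: pos6(id94) recv 94: ELECTED
Message ID 79 originates at pos 2; dropped at pos 4 in round 2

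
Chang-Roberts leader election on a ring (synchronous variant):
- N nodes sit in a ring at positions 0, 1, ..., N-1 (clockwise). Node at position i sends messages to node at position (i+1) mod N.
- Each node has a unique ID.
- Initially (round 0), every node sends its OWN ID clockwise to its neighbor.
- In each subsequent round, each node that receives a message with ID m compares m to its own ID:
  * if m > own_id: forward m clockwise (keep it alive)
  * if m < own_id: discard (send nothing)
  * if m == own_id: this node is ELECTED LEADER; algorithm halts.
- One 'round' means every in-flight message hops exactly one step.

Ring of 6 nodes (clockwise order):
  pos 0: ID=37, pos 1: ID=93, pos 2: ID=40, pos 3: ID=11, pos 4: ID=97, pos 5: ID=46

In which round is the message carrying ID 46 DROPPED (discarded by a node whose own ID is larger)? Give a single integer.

Round 1: pos1(id93) recv 37: drop; pos2(id40) recv 93: fwd; pos3(id11) recv 40: fwd; pos4(id97) recv 11: drop; pos5(id46) recv 97: fwd; pos0(id37) recv 46: fwd
Round 2: pos3(id11) recv 93: fwd; pos4(id97) recv 40: drop; pos0(id37) recv 97: fwd; pos1(id93) recv 46: drop
Round 3: pos4(id97) recv 93: drop; pos1(id93) recv 97: fwd
Round 4: pos2(id40) recv 97: fwd
Round 5: pos3(id11) recv 97: fwd
Round 6: pos4(id97) recv 97: ELECTED
Message ID 46 originates at pos 5; dropped at pos 1 in round 2

Answer: 2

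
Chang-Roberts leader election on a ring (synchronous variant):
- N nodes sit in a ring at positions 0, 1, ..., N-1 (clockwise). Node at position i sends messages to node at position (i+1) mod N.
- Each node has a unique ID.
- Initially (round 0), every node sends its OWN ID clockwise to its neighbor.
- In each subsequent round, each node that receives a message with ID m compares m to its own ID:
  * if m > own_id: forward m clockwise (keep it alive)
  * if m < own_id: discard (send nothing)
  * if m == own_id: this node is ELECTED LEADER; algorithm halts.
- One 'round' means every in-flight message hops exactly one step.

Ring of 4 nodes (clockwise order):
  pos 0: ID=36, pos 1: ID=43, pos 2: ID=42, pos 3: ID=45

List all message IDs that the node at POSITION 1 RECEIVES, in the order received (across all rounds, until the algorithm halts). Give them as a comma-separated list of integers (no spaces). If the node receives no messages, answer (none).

Round 1: pos1(id43) recv 36: drop; pos2(id42) recv 43: fwd; pos3(id45) recv 42: drop; pos0(id36) recv 45: fwd
Round 2: pos3(id45) recv 43: drop; pos1(id43) recv 45: fwd
Round 3: pos2(id42) recv 45: fwd
Round 4: pos3(id45) recv 45: ELECTED

Answer: 36,45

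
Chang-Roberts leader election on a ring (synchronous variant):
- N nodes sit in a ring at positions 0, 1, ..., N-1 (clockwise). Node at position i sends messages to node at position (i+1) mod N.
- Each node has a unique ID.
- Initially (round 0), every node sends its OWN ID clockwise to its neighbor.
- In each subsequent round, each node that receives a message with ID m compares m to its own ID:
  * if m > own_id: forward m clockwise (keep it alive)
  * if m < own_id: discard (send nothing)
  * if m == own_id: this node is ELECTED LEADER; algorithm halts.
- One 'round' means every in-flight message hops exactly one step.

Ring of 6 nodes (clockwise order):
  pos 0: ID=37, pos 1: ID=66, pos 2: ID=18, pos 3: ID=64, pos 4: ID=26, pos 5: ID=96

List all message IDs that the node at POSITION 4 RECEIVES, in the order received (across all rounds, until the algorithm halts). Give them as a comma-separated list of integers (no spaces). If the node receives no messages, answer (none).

Answer: 64,66,96

Derivation:
Round 1: pos1(id66) recv 37: drop; pos2(id18) recv 66: fwd; pos3(id64) recv 18: drop; pos4(id26) recv 64: fwd; pos5(id96) recv 26: drop; pos0(id37) recv 96: fwd
Round 2: pos3(id64) recv 66: fwd; pos5(id96) recv 64: drop; pos1(id66) recv 96: fwd
Round 3: pos4(id26) recv 66: fwd; pos2(id18) recv 96: fwd
Round 4: pos5(id96) recv 66: drop; pos3(id64) recv 96: fwd
Round 5: pos4(id26) recv 96: fwd
Round 6: pos5(id96) recv 96: ELECTED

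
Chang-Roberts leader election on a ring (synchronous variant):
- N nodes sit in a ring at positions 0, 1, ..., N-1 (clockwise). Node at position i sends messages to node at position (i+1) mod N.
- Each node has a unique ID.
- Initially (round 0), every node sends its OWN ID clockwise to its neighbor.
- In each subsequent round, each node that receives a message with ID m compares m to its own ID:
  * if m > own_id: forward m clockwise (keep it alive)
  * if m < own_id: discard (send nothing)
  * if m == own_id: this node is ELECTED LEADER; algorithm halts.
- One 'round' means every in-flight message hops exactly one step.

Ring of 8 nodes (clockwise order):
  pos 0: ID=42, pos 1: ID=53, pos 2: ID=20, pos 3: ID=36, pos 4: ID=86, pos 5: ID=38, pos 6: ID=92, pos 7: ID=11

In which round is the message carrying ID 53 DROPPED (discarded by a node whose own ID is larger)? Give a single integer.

Answer: 3

Derivation:
Round 1: pos1(id53) recv 42: drop; pos2(id20) recv 53: fwd; pos3(id36) recv 20: drop; pos4(id86) recv 36: drop; pos5(id38) recv 86: fwd; pos6(id92) recv 38: drop; pos7(id11) recv 92: fwd; pos0(id42) recv 11: drop
Round 2: pos3(id36) recv 53: fwd; pos6(id92) recv 86: drop; pos0(id42) recv 92: fwd
Round 3: pos4(id86) recv 53: drop; pos1(id53) recv 92: fwd
Round 4: pos2(id20) recv 92: fwd
Round 5: pos3(id36) recv 92: fwd
Round 6: pos4(id86) recv 92: fwd
Round 7: pos5(id38) recv 92: fwd
Round 8: pos6(id92) recv 92: ELECTED
Message ID 53 originates at pos 1; dropped at pos 4 in round 3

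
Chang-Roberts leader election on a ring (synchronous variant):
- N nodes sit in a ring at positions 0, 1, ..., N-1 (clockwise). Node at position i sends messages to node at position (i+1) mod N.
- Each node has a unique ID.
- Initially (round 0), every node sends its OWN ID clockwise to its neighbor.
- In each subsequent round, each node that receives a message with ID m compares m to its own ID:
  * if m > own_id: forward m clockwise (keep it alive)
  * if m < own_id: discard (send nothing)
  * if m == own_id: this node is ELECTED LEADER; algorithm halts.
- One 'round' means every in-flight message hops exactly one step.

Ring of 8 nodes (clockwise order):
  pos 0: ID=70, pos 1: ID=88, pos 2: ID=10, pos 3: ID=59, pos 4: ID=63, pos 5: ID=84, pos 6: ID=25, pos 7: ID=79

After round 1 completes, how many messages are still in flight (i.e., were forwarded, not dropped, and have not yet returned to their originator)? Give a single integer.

Answer: 3

Derivation:
Round 1: pos1(id88) recv 70: drop; pos2(id10) recv 88: fwd; pos3(id59) recv 10: drop; pos4(id63) recv 59: drop; pos5(id84) recv 63: drop; pos6(id25) recv 84: fwd; pos7(id79) recv 25: drop; pos0(id70) recv 79: fwd
After round 1: 3 messages still in flight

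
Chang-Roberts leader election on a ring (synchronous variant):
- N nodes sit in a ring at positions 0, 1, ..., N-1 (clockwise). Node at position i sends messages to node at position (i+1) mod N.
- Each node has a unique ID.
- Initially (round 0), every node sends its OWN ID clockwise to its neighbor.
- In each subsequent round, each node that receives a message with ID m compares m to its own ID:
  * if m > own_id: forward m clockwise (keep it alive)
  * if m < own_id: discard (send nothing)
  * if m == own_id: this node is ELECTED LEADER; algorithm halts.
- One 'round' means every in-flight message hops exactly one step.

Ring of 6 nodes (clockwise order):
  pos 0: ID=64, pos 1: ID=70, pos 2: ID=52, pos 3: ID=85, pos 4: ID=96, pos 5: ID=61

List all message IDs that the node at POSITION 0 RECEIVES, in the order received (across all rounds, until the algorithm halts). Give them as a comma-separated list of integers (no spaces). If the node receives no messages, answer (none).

Answer: 61,96

Derivation:
Round 1: pos1(id70) recv 64: drop; pos2(id52) recv 70: fwd; pos3(id85) recv 52: drop; pos4(id96) recv 85: drop; pos5(id61) recv 96: fwd; pos0(id64) recv 61: drop
Round 2: pos3(id85) recv 70: drop; pos0(id64) recv 96: fwd
Round 3: pos1(id70) recv 96: fwd
Round 4: pos2(id52) recv 96: fwd
Round 5: pos3(id85) recv 96: fwd
Round 6: pos4(id96) recv 96: ELECTED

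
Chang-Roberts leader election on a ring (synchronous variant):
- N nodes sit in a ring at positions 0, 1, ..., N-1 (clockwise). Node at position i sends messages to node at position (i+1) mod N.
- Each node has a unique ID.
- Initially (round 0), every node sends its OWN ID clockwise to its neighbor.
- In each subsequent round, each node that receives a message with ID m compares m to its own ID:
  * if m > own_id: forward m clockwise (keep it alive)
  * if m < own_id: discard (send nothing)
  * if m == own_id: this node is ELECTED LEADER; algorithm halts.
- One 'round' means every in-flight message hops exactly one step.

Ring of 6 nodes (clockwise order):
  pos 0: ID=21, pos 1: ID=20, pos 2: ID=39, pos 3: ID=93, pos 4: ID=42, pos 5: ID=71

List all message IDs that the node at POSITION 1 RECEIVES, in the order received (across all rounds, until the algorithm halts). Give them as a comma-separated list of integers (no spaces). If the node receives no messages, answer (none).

Round 1: pos1(id20) recv 21: fwd; pos2(id39) recv 20: drop; pos3(id93) recv 39: drop; pos4(id42) recv 93: fwd; pos5(id71) recv 42: drop; pos0(id21) recv 71: fwd
Round 2: pos2(id39) recv 21: drop; pos5(id71) recv 93: fwd; pos1(id20) recv 71: fwd
Round 3: pos0(id21) recv 93: fwd; pos2(id39) recv 71: fwd
Round 4: pos1(id20) recv 93: fwd; pos3(id93) recv 71: drop
Round 5: pos2(id39) recv 93: fwd
Round 6: pos3(id93) recv 93: ELECTED

Answer: 21,71,93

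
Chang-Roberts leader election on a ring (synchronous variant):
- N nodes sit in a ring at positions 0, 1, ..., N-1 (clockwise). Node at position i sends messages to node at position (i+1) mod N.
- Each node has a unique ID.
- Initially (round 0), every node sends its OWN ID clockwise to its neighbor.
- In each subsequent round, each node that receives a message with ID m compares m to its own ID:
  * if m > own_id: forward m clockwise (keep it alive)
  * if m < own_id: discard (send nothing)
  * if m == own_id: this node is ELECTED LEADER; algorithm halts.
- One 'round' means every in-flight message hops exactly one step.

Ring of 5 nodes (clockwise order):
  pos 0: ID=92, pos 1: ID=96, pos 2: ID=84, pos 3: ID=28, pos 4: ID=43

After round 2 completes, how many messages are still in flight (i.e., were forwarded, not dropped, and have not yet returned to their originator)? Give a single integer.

Answer: 2

Derivation:
Round 1: pos1(id96) recv 92: drop; pos2(id84) recv 96: fwd; pos3(id28) recv 84: fwd; pos4(id43) recv 28: drop; pos0(id92) recv 43: drop
Round 2: pos3(id28) recv 96: fwd; pos4(id43) recv 84: fwd
After round 2: 2 messages still in flight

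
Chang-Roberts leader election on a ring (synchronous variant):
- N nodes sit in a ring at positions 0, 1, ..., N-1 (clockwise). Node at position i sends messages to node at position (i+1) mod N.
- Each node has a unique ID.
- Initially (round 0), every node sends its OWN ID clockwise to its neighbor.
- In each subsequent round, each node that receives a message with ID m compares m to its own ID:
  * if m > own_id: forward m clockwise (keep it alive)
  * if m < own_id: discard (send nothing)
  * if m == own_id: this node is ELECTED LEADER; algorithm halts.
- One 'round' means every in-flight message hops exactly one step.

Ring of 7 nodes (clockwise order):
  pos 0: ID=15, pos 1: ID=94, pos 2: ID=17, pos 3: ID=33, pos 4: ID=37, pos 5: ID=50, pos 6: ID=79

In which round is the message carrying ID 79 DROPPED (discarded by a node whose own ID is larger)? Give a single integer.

Answer: 2

Derivation:
Round 1: pos1(id94) recv 15: drop; pos2(id17) recv 94: fwd; pos3(id33) recv 17: drop; pos4(id37) recv 33: drop; pos5(id50) recv 37: drop; pos6(id79) recv 50: drop; pos0(id15) recv 79: fwd
Round 2: pos3(id33) recv 94: fwd; pos1(id94) recv 79: drop
Round 3: pos4(id37) recv 94: fwd
Round 4: pos5(id50) recv 94: fwd
Round 5: pos6(id79) recv 94: fwd
Round 6: pos0(id15) recv 94: fwd
Round 7: pos1(id94) recv 94: ELECTED
Message ID 79 originates at pos 6; dropped at pos 1 in round 2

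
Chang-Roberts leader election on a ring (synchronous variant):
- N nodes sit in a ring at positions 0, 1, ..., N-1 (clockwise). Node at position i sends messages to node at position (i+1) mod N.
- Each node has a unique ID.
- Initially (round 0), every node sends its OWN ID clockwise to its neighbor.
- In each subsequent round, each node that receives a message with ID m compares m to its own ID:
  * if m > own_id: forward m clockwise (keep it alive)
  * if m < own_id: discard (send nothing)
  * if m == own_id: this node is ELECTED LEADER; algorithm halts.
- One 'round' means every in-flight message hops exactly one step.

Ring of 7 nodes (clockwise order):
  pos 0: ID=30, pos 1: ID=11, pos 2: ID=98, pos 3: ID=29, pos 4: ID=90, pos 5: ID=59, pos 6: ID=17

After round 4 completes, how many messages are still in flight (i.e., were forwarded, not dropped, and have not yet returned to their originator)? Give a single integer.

Answer: 2

Derivation:
Round 1: pos1(id11) recv 30: fwd; pos2(id98) recv 11: drop; pos3(id29) recv 98: fwd; pos4(id90) recv 29: drop; pos5(id59) recv 90: fwd; pos6(id17) recv 59: fwd; pos0(id30) recv 17: drop
Round 2: pos2(id98) recv 30: drop; pos4(id90) recv 98: fwd; pos6(id17) recv 90: fwd; pos0(id30) recv 59: fwd
Round 3: pos5(id59) recv 98: fwd; pos0(id30) recv 90: fwd; pos1(id11) recv 59: fwd
Round 4: pos6(id17) recv 98: fwd; pos1(id11) recv 90: fwd; pos2(id98) recv 59: drop
After round 4: 2 messages still in flight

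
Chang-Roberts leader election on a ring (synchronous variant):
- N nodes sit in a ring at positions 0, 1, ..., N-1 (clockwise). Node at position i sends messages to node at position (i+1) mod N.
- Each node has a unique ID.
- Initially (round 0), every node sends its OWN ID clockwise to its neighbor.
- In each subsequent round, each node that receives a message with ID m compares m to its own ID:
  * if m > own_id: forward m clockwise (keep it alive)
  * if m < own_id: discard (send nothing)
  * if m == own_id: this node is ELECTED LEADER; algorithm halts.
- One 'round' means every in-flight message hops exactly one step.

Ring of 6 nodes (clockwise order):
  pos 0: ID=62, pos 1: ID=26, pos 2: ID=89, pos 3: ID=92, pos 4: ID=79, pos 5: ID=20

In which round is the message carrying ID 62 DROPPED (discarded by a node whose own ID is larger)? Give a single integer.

Round 1: pos1(id26) recv 62: fwd; pos2(id89) recv 26: drop; pos3(id92) recv 89: drop; pos4(id79) recv 92: fwd; pos5(id20) recv 79: fwd; pos0(id62) recv 20: drop
Round 2: pos2(id89) recv 62: drop; pos5(id20) recv 92: fwd; pos0(id62) recv 79: fwd
Round 3: pos0(id62) recv 92: fwd; pos1(id26) recv 79: fwd
Round 4: pos1(id26) recv 92: fwd; pos2(id89) recv 79: drop
Round 5: pos2(id89) recv 92: fwd
Round 6: pos3(id92) recv 92: ELECTED
Message ID 62 originates at pos 0; dropped at pos 2 in round 2

Answer: 2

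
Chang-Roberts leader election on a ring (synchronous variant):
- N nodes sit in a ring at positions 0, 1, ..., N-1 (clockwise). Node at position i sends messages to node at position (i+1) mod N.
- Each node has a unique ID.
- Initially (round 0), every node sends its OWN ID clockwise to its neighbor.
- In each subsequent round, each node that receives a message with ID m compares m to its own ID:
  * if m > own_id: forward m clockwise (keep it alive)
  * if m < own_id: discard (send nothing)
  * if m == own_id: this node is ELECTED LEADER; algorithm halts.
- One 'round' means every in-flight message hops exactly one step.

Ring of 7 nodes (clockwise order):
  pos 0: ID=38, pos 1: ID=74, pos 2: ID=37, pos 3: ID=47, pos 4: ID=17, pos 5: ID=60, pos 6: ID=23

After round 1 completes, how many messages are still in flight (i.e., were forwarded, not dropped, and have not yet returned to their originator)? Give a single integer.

Round 1: pos1(id74) recv 38: drop; pos2(id37) recv 74: fwd; pos3(id47) recv 37: drop; pos4(id17) recv 47: fwd; pos5(id60) recv 17: drop; pos6(id23) recv 60: fwd; pos0(id38) recv 23: drop
After round 1: 3 messages still in flight

Answer: 3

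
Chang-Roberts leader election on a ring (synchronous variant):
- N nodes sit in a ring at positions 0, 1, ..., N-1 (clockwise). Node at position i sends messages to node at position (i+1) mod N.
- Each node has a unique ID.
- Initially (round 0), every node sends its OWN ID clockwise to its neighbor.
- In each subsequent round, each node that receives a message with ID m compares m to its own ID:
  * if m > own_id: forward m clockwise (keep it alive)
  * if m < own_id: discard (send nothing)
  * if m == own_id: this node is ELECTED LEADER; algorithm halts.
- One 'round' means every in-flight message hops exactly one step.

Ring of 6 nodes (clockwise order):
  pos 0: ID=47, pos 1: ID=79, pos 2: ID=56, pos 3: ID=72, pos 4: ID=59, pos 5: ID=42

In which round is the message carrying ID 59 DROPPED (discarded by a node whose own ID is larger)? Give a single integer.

Round 1: pos1(id79) recv 47: drop; pos2(id56) recv 79: fwd; pos3(id72) recv 56: drop; pos4(id59) recv 72: fwd; pos5(id42) recv 59: fwd; pos0(id47) recv 42: drop
Round 2: pos3(id72) recv 79: fwd; pos5(id42) recv 72: fwd; pos0(id47) recv 59: fwd
Round 3: pos4(id59) recv 79: fwd; pos0(id47) recv 72: fwd; pos1(id79) recv 59: drop
Round 4: pos5(id42) recv 79: fwd; pos1(id79) recv 72: drop
Round 5: pos0(id47) recv 79: fwd
Round 6: pos1(id79) recv 79: ELECTED
Message ID 59 originates at pos 4; dropped at pos 1 in round 3

Answer: 3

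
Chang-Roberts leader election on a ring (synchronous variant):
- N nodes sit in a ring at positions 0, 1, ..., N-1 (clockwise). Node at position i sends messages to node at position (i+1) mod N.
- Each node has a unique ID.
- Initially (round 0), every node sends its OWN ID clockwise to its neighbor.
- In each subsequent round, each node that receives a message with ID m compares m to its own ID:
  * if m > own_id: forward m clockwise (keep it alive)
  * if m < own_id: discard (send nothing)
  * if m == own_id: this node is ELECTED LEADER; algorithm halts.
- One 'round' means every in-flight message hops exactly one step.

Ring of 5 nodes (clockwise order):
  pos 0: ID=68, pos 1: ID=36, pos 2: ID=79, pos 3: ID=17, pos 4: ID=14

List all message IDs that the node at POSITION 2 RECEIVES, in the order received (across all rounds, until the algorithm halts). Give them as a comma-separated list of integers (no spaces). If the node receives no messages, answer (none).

Answer: 36,68,79

Derivation:
Round 1: pos1(id36) recv 68: fwd; pos2(id79) recv 36: drop; pos3(id17) recv 79: fwd; pos4(id14) recv 17: fwd; pos0(id68) recv 14: drop
Round 2: pos2(id79) recv 68: drop; pos4(id14) recv 79: fwd; pos0(id68) recv 17: drop
Round 3: pos0(id68) recv 79: fwd
Round 4: pos1(id36) recv 79: fwd
Round 5: pos2(id79) recv 79: ELECTED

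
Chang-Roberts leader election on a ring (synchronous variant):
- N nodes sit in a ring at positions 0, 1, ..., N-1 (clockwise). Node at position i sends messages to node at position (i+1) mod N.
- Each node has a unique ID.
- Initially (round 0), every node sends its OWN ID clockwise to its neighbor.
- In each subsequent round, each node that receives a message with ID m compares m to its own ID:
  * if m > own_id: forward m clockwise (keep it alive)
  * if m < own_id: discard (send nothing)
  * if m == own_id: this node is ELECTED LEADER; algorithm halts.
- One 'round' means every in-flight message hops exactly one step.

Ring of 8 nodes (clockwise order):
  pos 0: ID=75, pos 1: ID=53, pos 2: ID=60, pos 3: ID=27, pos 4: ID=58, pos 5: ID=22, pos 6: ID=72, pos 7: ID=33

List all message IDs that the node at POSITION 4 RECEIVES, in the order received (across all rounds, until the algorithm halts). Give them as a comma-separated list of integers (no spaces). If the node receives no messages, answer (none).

Round 1: pos1(id53) recv 75: fwd; pos2(id60) recv 53: drop; pos3(id27) recv 60: fwd; pos4(id58) recv 27: drop; pos5(id22) recv 58: fwd; pos6(id72) recv 22: drop; pos7(id33) recv 72: fwd; pos0(id75) recv 33: drop
Round 2: pos2(id60) recv 75: fwd; pos4(id58) recv 60: fwd; pos6(id72) recv 58: drop; pos0(id75) recv 72: drop
Round 3: pos3(id27) recv 75: fwd; pos5(id22) recv 60: fwd
Round 4: pos4(id58) recv 75: fwd; pos6(id72) recv 60: drop
Round 5: pos5(id22) recv 75: fwd
Round 6: pos6(id72) recv 75: fwd
Round 7: pos7(id33) recv 75: fwd
Round 8: pos0(id75) recv 75: ELECTED

Answer: 27,60,75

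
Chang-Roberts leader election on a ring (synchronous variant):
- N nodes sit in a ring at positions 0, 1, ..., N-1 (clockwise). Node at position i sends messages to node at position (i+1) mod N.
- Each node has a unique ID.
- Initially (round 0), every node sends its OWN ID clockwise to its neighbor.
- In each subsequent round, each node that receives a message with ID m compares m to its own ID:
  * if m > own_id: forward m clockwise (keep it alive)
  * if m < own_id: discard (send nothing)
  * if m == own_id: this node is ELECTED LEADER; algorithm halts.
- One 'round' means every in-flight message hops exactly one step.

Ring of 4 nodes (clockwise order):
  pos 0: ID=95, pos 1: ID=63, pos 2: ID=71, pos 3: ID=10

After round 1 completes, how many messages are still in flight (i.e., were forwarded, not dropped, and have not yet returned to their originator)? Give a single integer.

Round 1: pos1(id63) recv 95: fwd; pos2(id71) recv 63: drop; pos3(id10) recv 71: fwd; pos0(id95) recv 10: drop
After round 1: 2 messages still in flight

Answer: 2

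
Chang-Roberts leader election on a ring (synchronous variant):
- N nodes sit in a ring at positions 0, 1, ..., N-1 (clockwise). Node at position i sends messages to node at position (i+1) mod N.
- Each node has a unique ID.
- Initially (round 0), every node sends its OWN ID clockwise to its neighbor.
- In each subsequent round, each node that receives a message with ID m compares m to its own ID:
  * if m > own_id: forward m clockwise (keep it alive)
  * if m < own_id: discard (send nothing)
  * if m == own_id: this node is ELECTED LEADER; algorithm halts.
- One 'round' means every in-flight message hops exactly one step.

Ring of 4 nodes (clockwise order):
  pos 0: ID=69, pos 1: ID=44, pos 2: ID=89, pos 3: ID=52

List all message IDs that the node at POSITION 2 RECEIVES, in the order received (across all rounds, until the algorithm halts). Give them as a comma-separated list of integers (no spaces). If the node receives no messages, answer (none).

Answer: 44,69,89

Derivation:
Round 1: pos1(id44) recv 69: fwd; pos2(id89) recv 44: drop; pos3(id52) recv 89: fwd; pos0(id69) recv 52: drop
Round 2: pos2(id89) recv 69: drop; pos0(id69) recv 89: fwd
Round 3: pos1(id44) recv 89: fwd
Round 4: pos2(id89) recv 89: ELECTED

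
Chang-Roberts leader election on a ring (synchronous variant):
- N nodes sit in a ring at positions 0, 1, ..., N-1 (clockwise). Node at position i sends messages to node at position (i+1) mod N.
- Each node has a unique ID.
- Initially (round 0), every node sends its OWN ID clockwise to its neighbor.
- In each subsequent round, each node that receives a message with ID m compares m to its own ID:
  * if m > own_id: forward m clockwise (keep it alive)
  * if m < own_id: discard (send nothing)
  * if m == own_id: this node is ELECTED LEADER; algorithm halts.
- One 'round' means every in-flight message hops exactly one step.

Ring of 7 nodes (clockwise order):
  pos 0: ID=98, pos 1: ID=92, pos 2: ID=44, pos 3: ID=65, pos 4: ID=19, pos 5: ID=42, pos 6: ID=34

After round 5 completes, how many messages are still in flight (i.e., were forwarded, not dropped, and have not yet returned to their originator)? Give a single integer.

Round 1: pos1(id92) recv 98: fwd; pos2(id44) recv 92: fwd; pos3(id65) recv 44: drop; pos4(id19) recv 65: fwd; pos5(id42) recv 19: drop; pos6(id34) recv 42: fwd; pos0(id98) recv 34: drop
Round 2: pos2(id44) recv 98: fwd; pos3(id65) recv 92: fwd; pos5(id42) recv 65: fwd; pos0(id98) recv 42: drop
Round 3: pos3(id65) recv 98: fwd; pos4(id19) recv 92: fwd; pos6(id34) recv 65: fwd
Round 4: pos4(id19) recv 98: fwd; pos5(id42) recv 92: fwd; pos0(id98) recv 65: drop
Round 5: pos5(id42) recv 98: fwd; pos6(id34) recv 92: fwd
After round 5: 2 messages still in flight

Answer: 2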